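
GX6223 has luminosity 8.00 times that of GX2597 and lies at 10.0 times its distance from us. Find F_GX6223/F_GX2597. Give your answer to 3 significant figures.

0.0800

F = L/(4πd²), so F_GX6223/F_GX2597 = (L_GX6223/L_GX2597) / (d_GX6223/d_GX2597)²
= 8.00 / (10.0)² = 8.00 / 100.0 = 0.08000.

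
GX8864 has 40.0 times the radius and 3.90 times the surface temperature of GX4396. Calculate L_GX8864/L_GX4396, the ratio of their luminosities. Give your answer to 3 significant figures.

From the Stefan–Boltzmann law, L ∝ R²T⁴, so
L_GX8864/L_GX4396 = (R_GX8864/R_GX4396)² (T_GX8864/T_GX4396)⁴ = (40.0)² × (3.90)⁴ = 1600 × 231.3 = 3.702×10^5.

3.70×10^5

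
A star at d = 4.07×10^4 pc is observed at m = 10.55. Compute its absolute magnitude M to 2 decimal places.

-7.50

M = m − 5 log₁₀(d/10 pc) = 10.55 − 5 log₁₀(4.07×10^4/10)
  = 10.55 − 5 × 3.610 = 10.55 − 18.05 = -7.50.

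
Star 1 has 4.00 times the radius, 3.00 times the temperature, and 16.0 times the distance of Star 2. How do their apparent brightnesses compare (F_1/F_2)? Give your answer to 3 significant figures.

L_1/L_2 = (R_1/R_2)²(T_1/T_2)⁴ = (4.00)² × (3.00)⁴ = 1296.
F_1/F_2 = (L_1/L_2)/(d_1/d_2)² = 1296 / (16.0)² = 5.062.

5.06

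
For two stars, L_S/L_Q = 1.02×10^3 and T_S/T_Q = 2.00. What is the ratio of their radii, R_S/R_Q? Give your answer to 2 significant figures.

8.0

L ∝ R²T⁴ gives R ∝ √L / T², so
R_S/R_Q = √(1.02×10^3) / (2.00)² = 31.94 / 4.000 = 7.984.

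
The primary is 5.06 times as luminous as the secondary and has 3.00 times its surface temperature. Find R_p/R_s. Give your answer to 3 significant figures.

0.250

L ∝ R²T⁴ gives R ∝ √L / T², so
R_p/R_s = √(5.06) / (3.00)² = 2.249 / 9.000 = 0.2499.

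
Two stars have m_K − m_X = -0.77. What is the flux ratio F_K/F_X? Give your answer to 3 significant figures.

2.03

F_K/F_X = 10^(−(m_K − m_X)/2.5) = 10^(0.77/2.5) = 10^0.308 = 2.032.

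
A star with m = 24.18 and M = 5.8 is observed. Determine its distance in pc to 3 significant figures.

m − M = 5 log₁₀(d/10 pc)
24.18 − (5.8) = 18.38 = 5 log₁₀(d/10)
d = 10 × 10^(18.38/5) = 10 × 10^3.676 = 4.742×10^4 pc.

4.74×10^4 pc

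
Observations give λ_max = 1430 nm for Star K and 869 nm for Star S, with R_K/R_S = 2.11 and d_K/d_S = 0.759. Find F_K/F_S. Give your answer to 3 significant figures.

1.05

Wien's law: T_K/T_S = λ_S/λ_K = 869/1430 = 0.6077.
L_K/L_S = (R_K/R_S)²(T_K/T_S)⁴ = (2.11)²(0.6077)⁴ = 0.6072.
F_K/F_S = (L_K/L_S)/(d_K/d_S)² = 0.6072/(0.759)² = 1.054.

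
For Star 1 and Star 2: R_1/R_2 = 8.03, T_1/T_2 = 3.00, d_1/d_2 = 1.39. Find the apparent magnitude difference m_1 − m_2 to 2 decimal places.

-8.58

L_1/L_2 = (8.03)²(3.00)⁴ = 5223.
F_1/F_2 = (L_1/L_2)/(d_1/d_2)² = 5223/1.932 = 2703.
m_1 − m_2 = −2.5 log₁₀(2703) = -8.58.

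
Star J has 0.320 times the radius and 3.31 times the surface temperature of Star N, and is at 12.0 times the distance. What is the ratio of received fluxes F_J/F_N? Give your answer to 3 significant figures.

L_J/L_N = (R_J/R_N)²(T_J/T_N)⁴ = (0.320)² × (3.31)⁴ = 12.29.
F_J/F_N = (L_J/L_N)/(d_J/d_N)² = 12.29 / (12.0)² = 0.08536.

0.0854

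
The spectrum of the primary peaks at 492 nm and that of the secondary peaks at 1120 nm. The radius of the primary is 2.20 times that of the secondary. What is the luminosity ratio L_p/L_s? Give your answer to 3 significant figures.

130

Wien's law gives T ∝ 1/λ_max, so T_p/T_s = λ_s/λ_p = 1120/492 = 2.276.
Then L ∝ R²T⁴ gives L_p/L_s = (2.20)² × (2.276)⁴ = 4.840 × 26.85 = 130.0.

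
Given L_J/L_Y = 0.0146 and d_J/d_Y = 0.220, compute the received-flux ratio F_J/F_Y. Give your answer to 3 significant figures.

F = L/(4πd²), so F_J/F_Y = (L_J/L_Y) / (d_J/d_Y)²
= 0.0146 / (0.220)² = 0.0146 / 0.04840 = 0.3017.

0.302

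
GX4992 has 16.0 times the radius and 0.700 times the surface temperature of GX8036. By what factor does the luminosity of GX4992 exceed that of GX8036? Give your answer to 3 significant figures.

From the Stefan–Boltzmann law, L ∝ R²T⁴, so
L_GX4992/L_GX8036 = (R_GX4992/R_GX8036)² (T_GX4992/T_GX8036)⁴ = (16.0)² × (0.700)⁴ = 256.0 × 0.2401 = 61.47.

61.5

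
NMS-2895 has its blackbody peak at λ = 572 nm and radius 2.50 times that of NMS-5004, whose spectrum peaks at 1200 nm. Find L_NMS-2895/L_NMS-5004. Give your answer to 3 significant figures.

Wien's law gives T ∝ 1/λ_max, so T_NMS-2895/T_NMS-5004 = λ_NMS-5004/λ_NMS-2895 = 1200/572 = 2.098.
Then L ∝ R²T⁴ gives L_NMS-2895/L_NMS-5004 = (2.50)² × (2.098)⁴ = 6.250 × 19.37 = 121.1.

121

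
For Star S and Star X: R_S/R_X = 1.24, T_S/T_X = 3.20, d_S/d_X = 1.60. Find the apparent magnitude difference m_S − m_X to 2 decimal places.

-4.50

L_S/L_X = (1.24)²(3.20)⁴ = 161.2.
F_S/F_X = (L_S/L_X)/(d_S/d_X)² = 161.2/2.560 = 62.98.
m_S − m_X = −2.5 log₁₀(62.98) = -4.50.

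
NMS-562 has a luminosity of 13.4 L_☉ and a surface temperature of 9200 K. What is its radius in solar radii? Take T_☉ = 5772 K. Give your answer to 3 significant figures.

R/R_☉ = √(L/L_☉) / (T/T_☉)² = √(13.4) / (1.594)²
       = 3.661 / 2.541 = 1.441.

1.44 solar radii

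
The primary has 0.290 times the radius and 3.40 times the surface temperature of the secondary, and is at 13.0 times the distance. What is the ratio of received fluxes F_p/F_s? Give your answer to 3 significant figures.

L_p/L_s = (R_p/R_s)²(T_p/T_s)⁴ = (0.290)² × (3.40)⁴ = 11.24.
F_p/F_s = (L_p/L_s)/(d_p/d_s)² = 11.24 / (13.0)² = 0.06650.

0.0665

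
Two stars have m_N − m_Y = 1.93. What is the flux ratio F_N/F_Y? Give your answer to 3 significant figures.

F_N/F_Y = 10^(−(m_N − m_Y)/2.5) = 10^(-1.93/2.5) = 10^-0.772 = 0.1690.

0.169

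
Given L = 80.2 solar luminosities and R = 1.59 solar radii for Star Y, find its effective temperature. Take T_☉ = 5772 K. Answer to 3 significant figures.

1.37×10^4 K

T/T_☉ = (L/L_☉)^(1/4) / (R/R_☉)^(1/2)
T = 5772 × (80.2)^(1/4) / √(1.59) = 5772 × 2.993 / 1.261 = 1.370×10^4 K.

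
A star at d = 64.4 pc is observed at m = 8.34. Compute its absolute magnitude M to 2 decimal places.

4.30

M = m − 5 log₁₀(d/10 pc) = 8.34 − 5 log₁₀(64.4/10)
  = 8.34 − 5 × 0.809 = 8.34 − 4.04 = 4.30.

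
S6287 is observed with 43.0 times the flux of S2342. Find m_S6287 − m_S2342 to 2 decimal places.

m_S6287 − m_S2342 = −2.5 log₁₀(F_S6287/F_S2342) = −2.5 log₁₀(43.0) = −2.5 × (1.633) = -4.084.

-4.08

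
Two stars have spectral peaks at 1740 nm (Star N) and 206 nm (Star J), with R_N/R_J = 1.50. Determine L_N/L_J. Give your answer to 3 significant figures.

4.42×10^-4

Wien's law gives T ∝ 1/λ_max, so T_N/T_J = λ_J/λ_N = 206/1740 = 0.1184.
Then L ∝ R²T⁴ gives L_N/L_J = (1.50)² × (0.1184)⁴ = 2.250 × 1.965×10^-4 = 4.420×10^-4.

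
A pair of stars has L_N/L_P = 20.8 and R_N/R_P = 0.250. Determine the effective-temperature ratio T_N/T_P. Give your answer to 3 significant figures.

4.27

L ∝ R²T⁴ gives T ∝ (L/R²)^(1/4), so
T_N/T_P = (20.8 / 0.250²)^(1/4) = (332.8)^(1/4) = 4.271.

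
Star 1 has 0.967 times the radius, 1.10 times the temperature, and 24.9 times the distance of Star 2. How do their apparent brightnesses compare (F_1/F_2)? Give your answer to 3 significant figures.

L_1/L_2 = (R_1/R_2)²(T_1/T_2)⁴ = (0.967)² × (1.10)⁴ = 1.369.
F_1/F_2 = (L_1/L_2)/(d_1/d_2)² = 1.369 / (24.9)² = 0.002208.

0.00221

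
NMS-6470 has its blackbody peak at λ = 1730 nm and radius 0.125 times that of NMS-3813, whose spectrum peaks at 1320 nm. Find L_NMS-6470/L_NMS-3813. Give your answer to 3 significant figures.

Wien's law gives T ∝ 1/λ_max, so T_NMS-6470/T_NMS-3813 = λ_NMS-3813/λ_NMS-6470 = 1320/1730 = 0.7630.
Then L ∝ R²T⁴ gives L_NMS-6470/L_NMS-3813 = (0.125)² × (0.7630)⁴ = 0.01562 × 0.3389 = 0.005296.

0.00530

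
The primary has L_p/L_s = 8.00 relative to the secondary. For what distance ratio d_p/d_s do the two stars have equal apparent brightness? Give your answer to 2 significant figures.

2.8

Equal flux requires L_p/d_p² = L_s/d_s², so d_p/d_s = √(L_p/L_s)
= √(8.00) = 2.828.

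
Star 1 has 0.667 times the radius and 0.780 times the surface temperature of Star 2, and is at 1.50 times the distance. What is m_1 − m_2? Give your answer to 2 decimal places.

2.84

L_1/L_2 = (0.667)²(0.780)⁴ = 0.1647.
F_1/F_2 = (L_1/L_2)/(d_1/d_2)² = 0.1647/2.250 = 0.07319.
m_1 − m_2 = −2.5 log₁₀(0.07319) = 2.84.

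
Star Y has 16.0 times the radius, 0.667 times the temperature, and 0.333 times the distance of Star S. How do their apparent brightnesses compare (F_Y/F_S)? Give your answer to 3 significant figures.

457

L_Y/L_S = (R_Y/R_S)²(T_Y/T_S)⁴ = (16.0)² × (0.667)⁴ = 50.67.
F_Y/F_S = (L_Y/L_S)/(d_Y/d_S)² = 50.67 / (0.333)² = 456.9.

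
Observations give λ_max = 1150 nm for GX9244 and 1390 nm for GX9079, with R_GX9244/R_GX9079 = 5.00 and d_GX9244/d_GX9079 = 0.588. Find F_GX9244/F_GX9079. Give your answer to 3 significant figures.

Wien's law: T_GX9244/T_GX9079 = λ_GX9079/λ_GX9244 = 1390/1150 = 1.209.
L_GX9244/L_GX9079 = (R_GX9244/R_GX9079)²(T_GX9244/T_GX9079)⁴ = (5.00)²(1.209)⁴ = 53.36.
F_GX9244/F_GX9079 = (L_GX9244/L_GX9079)/(d_GX9244/d_GX9079)² = 53.36/(0.588)² = 154.3.

154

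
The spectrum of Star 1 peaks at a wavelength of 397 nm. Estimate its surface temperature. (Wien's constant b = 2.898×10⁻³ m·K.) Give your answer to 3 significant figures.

7.30×10^3 K

T = b/λ_max = 2.898×10⁻³ / (397×10⁻⁹) = 7300 K.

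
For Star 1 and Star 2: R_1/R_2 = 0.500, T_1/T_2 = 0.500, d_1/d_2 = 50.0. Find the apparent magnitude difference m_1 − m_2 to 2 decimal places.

L_1/L_2 = (0.500)²(0.500)⁴ = 0.01562.
F_1/F_2 = (L_1/L_2)/(d_1/d_2)² = 0.01562/2500 = 6.250×10^-6.
m_1 − m_2 = −2.5 log₁₀(6.250×10^-6) = 13.01.

13.01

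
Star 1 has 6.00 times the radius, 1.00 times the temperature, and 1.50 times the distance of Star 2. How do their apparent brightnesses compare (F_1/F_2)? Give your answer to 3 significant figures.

16.0

L_1/L_2 = (R_1/R_2)²(T_1/T_2)⁴ = (6.00)² × (1.00)⁴ = 36.00.
F_1/F_2 = (L_1/L_2)/(d_1/d_2)² = 36.00 / (1.50)² = 16.00.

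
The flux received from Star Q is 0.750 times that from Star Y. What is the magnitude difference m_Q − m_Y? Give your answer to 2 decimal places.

0.31

m_Q − m_Y = −2.5 log₁₀(F_Q/F_Y) = −2.5 log₁₀(0.750) = −2.5 × (-0.125) = 0.312.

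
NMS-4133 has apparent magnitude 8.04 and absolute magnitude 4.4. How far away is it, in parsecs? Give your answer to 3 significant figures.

53.5 pc

m − M = 5 log₁₀(d/10 pc)
8.04 − (4.4) = 3.64 = 5 log₁₀(d/10)
d = 10 × 10^(3.64/5) = 10 × 10^0.728 = 53.46 pc.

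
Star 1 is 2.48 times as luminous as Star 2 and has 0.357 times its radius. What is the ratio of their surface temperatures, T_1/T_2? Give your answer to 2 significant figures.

L ∝ R²T⁴ gives T ∝ (L/R²)^(1/4), so
T_1/T_2 = (2.48 / 0.357²)^(1/4) = (19.46)^(1/4) = 2.100.

2.1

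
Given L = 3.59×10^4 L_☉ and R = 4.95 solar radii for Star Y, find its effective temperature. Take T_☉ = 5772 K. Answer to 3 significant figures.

3.57×10^4 K

T/T_☉ = (L/L_☉)^(1/4) / (R/R_☉)^(1/2)
T = 5772 × (3.59×10^4)^(1/4) / √(4.95) = 5772 × 13.76 / 2.225 = 3.571×10^4 K.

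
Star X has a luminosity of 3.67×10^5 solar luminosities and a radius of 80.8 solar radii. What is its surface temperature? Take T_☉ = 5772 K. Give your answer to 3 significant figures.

1.58×10^4 K

T/T_☉ = (L/L_☉)^(1/4) / (R/R_☉)^(1/2)
T = 5772 × (3.67×10^5)^(1/4) / √(80.8) = 5772 × 24.61 / 8.989 = 1.580×10^4 K.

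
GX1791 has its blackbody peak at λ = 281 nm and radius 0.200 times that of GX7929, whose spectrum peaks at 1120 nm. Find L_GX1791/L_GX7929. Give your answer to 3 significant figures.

10.1

Wien's law gives T ∝ 1/λ_max, so T_GX1791/T_GX7929 = λ_GX7929/λ_GX1791 = 1120/281 = 3.986.
Then L ∝ R²T⁴ gives L_GX1791/L_GX7929 = (0.200)² × (3.986)⁴ = 0.04000 × 252.4 = 10.10.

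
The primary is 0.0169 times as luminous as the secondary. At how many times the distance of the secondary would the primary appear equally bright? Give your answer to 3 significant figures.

Equal flux requires L_p/d_p² = L_s/d_s², so d_p/d_s = √(L_p/L_s)
= √(0.0169) = 0.1300.

0.130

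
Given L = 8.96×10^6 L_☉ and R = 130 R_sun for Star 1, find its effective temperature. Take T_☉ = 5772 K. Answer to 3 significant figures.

2.77×10^4 K

T/T_☉ = (L/L_☉)^(1/4) / (R/R_☉)^(1/2)
T = 5772 × (8.96×10^6)^(1/4) / √(130) = 5772 × 54.71 / 11.40 = 2.770×10^4 K.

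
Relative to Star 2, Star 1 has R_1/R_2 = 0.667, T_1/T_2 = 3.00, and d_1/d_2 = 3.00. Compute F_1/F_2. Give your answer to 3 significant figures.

L_1/L_2 = (R_1/R_2)²(T_1/T_2)⁴ = (0.667)² × (3.00)⁴ = 36.04.
F_1/F_2 = (L_1/L_2)/(d_1/d_2)² = 36.04 / (3.00)² = 4.004.

4.00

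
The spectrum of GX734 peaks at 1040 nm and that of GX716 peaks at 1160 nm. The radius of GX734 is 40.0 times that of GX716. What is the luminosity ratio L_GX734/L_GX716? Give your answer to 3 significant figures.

2.48×10^3

Wien's law gives T ∝ 1/λ_max, so T_GX734/T_GX716 = λ_GX716/λ_GX734 = 1160/1040 = 1.115.
Then L ∝ R²T⁴ gives L_GX734/L_GX716 = (40.0)² × (1.115)⁴ = 1600 × 1.548 = 2476.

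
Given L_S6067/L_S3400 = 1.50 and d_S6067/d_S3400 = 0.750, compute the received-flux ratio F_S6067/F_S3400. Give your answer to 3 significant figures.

F = L/(4πd²), so F_S6067/F_S3400 = (L_S6067/L_S3400) / (d_S6067/d_S3400)²
= 1.50 / (0.750)² = 1.50 / 0.5625 = 2.667.

2.67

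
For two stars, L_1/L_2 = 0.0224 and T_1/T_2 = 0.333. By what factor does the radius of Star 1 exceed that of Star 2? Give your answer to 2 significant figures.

1.3

L ∝ R²T⁴ gives R ∝ √L / T², so
R_1/R_2 = √(0.0224) / (0.333)² = 0.1497 / 0.1109 = 1.350.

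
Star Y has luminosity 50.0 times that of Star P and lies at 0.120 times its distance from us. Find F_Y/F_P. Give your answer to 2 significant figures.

3.5×10^3

F = L/(4πd²), so F_Y/F_P = (L_Y/L_P) / (d_Y/d_P)²
= 50.0 / (0.120)² = 50.0 / 0.01440 = 3472.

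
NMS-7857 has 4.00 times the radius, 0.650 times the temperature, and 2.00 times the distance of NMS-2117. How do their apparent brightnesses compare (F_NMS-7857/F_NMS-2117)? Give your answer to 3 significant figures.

0.714

L_NMS-7857/L_NMS-2117 = (R_NMS-7857/R_NMS-2117)²(T_NMS-7857/T_NMS-2117)⁴ = (4.00)² × (0.650)⁴ = 2.856.
F_NMS-7857/F_NMS-2117 = (L_NMS-7857/L_NMS-2117)/(d_NMS-7857/d_NMS-2117)² = 2.856 / (2.00)² = 0.7140.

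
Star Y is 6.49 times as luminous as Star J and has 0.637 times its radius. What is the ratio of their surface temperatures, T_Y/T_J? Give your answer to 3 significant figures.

2.00

L ∝ R²T⁴ gives T ∝ (L/R²)^(1/4), so
T_Y/T_J = (6.49 / 0.637²)^(1/4) = (15.99)^(1/4) = 2.000.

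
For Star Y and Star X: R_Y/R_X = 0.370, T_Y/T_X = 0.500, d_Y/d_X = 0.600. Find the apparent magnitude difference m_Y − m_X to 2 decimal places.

L_Y/L_X = (0.370)²(0.500)⁴ = 0.008556.
F_Y/F_X = (L_Y/L_X)/(d_Y/d_X)² = 0.008556/0.3600 = 0.02377.
m_Y − m_X = −2.5 log₁₀(0.02377) = 4.06.

4.06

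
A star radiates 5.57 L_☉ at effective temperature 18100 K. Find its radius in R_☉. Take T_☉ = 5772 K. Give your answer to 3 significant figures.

0.240 R_☉

R/R_☉ = √(L/L_☉) / (T/T_☉)² = √(5.57) / (3.136)²
       = 2.360 / 9.833 = 0.2400.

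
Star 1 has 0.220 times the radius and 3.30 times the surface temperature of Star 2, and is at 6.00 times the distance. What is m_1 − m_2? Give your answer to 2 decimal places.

L_1/L_2 = (0.220)²(3.30)⁴ = 5.740.
F_1/F_2 = (L_1/L_2)/(d_1/d_2)² = 5.740/36.00 = 0.1594.
m_1 − m_2 = −2.5 log₁₀(0.1594) = 1.99.

1.99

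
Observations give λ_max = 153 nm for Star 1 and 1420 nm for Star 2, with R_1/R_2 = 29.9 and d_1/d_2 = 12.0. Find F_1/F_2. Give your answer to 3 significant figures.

4.61×10^4

Wien's law: T_1/T_2 = λ_2/λ_1 = 1420/153 = 9.281.
L_1/L_2 = (R_1/R_2)²(T_1/T_2)⁴ = (29.9)²(9.281)⁴ = 6.633×10^6.
F_1/F_2 = (L_1/L_2)/(d_1/d_2)² = 6.633×10^6/(12.0)² = 4.606×10^4.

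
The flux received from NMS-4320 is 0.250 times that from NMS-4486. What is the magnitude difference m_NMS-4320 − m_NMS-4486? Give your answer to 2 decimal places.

m_NMS-4320 − m_NMS-4486 = −2.5 log₁₀(F_NMS-4320/F_NMS-4486) = −2.5 log₁₀(0.250) = −2.5 × (-0.602) = 1.505.

1.51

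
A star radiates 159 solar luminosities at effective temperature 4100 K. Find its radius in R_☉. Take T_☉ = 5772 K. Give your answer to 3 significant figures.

25.0 R_☉

R/R_☉ = √(L/L_☉) / (T/T_☉)² = √(159) / (0.7103)²
       = 12.61 / 0.5046 = 24.99.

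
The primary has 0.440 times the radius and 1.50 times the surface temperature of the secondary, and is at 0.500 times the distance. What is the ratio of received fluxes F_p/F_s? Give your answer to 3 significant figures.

L_p/L_s = (R_p/R_s)²(T_p/T_s)⁴ = (0.440)² × (1.50)⁴ = 0.9801.
F_p/F_s = (L_p/L_s)/(d_p/d_s)² = 0.9801 / (0.500)² = 3.920.

3.92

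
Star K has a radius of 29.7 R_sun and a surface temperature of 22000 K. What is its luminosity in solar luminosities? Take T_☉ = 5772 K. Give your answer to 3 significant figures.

1.86×10^5 solar luminosities

L/L_☉ = (R/R_☉)² (T/T_☉)⁴ = (29.7)² × (22000/5772)⁴
       = 882.1 × (3.812)⁴ = 882.1 × 211.1 = 1.862×10^5.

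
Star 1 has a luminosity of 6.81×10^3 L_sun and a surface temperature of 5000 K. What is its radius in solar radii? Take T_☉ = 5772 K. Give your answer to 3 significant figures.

R/R_☉ = √(L/L_☉) / (T/T_☉)² = √(6.81×10^3) / (0.8663)²
       = 82.52 / 0.7504 = 110.0.

110 solar radii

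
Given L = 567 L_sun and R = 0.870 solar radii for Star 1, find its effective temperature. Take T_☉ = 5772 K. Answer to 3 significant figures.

T/T_☉ = (L/L_☉)^(1/4) / (R/R_☉)^(1/2)
T = 5772 × (567)^(1/4) / √(0.870) = 5772 × 4.880 / 0.9327 = 3.020×10^4 K.

3.02×10^4 K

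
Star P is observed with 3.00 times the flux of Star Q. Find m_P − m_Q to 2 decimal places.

-1.19

m_P − m_Q = −2.5 log₁₀(F_P/F_Q) = −2.5 log₁₀(3.00) = −2.5 × (0.477) = -1.193.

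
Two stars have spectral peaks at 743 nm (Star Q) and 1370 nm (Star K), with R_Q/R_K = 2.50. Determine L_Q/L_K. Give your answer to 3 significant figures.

72.2

Wien's law gives T ∝ 1/λ_max, so T_Q/T_K = λ_K/λ_Q = 1370/743 = 1.844.
Then L ∝ R²T⁴ gives L_Q/L_K = (2.50)² × (1.844)⁴ = 6.250 × 11.56 = 72.24.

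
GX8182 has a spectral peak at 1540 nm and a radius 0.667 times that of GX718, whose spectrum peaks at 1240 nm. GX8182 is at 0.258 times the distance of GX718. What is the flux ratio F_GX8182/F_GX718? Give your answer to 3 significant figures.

2.81

Wien's law: T_GX8182/T_GX718 = λ_GX718/λ_GX8182 = 1240/1540 = 0.8052.
L_GX8182/L_GX718 = (R_GX8182/R_GX718)²(T_GX8182/T_GX718)⁴ = (0.667)²(0.8052)⁴ = 0.1870.
F_GX8182/F_GX718 = (L_GX8182/L_GX718)/(d_GX8182/d_GX718)² = 0.1870/(0.258)² = 2.809.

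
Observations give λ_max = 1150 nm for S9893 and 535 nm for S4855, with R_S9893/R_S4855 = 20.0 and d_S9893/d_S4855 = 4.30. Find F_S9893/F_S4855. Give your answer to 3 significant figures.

1.01

Wien's law: T_S9893/T_S4855 = λ_S4855/λ_S9893 = 535/1150 = 0.4652.
L_S9893/L_S4855 = (R_S9893/R_S4855)²(T_S9893/T_S4855)⁴ = (20.0)²(0.4652)⁴ = 18.74.
F_S9893/F_S4855 = (L_S9893/L_S4855)/(d_S9893/d_S4855)² = 18.74/(4.30)² = 1.013.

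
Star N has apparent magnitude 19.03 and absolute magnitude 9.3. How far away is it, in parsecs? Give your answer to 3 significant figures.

883 pc

m − M = 5 log₁₀(d/10 pc)
19.03 − (9.3) = 9.73 = 5 log₁₀(d/10)
d = 10 × 10^(9.73/5) = 10 × 10^1.946 = 883.1 pc.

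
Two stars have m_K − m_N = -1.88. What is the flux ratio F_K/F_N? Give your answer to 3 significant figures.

F_K/F_N = 10^(−(m_K − m_N)/2.5) = 10^(1.88/2.5) = 10^0.752 = 5.649.

5.65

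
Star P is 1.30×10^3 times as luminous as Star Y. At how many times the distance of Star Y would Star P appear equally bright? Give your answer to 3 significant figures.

36.1

Equal flux requires L_P/d_P² = L_Y/d_Y², so d_P/d_Y = √(L_P/L_Y)
= √(1.30×10^3) = 36.06.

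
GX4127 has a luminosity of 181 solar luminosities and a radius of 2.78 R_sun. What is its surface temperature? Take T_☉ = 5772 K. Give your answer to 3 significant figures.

T/T_☉ = (L/L_☉)^(1/4) / (R/R_☉)^(1/2)
T = 5772 × (181)^(1/4) / √(2.78) = 5772 × 3.668 / 1.667 = 1.270×10^4 K.

1.27×10^4 K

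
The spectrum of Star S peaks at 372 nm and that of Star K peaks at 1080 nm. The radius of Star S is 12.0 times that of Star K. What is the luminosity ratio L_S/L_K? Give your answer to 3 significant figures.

1.02×10^4

Wien's law gives T ∝ 1/λ_max, so T_S/T_K = λ_K/λ_S = 1080/372 = 2.903.
Then L ∝ R²T⁴ gives L_S/L_K = (12.0)² × (2.903)⁴ = 144.0 × 71.04 = 1.023×10^4.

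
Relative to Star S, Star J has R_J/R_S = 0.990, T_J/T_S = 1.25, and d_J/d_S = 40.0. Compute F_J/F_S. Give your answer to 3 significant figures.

0.00150

L_J/L_S = (R_J/R_S)²(T_J/T_S)⁴ = (0.990)² × (1.25)⁴ = 2.393.
F_J/F_S = (L_J/L_S)/(d_J/d_S)² = 2.393 / (40.0)² = 0.001496.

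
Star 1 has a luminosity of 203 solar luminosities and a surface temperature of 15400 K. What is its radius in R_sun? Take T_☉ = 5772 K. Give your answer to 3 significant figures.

2.00 R_sun

R/R_☉ = √(L/L_☉) / (T/T_☉)² = √(203) / (2.668)²
       = 14.25 / 7.119 = 2.002.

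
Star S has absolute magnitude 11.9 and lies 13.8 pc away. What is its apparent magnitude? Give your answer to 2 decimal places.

12.60

m = M + 5 log₁₀(d/10 pc) = 11.9 + 5 log₁₀(13.8/10)
  = 11.9 + 5 × 0.140 = 11.9 + 0.70 = 12.60.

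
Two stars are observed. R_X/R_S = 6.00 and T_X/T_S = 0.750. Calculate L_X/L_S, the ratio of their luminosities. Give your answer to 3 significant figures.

From the Stefan–Boltzmann law, L ∝ R²T⁴, so
L_X/L_S = (R_X/R_S)² (T_X/T_S)⁴ = (6.00)² × (0.750)⁴ = 36.00 × 0.3164 = 11.39.

11.4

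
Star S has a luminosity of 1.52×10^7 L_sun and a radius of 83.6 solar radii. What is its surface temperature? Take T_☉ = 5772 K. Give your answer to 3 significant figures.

3.94×10^4 K

T/T_☉ = (L/L_☉)^(1/4) / (R/R_☉)^(1/2)
T = 5772 × (1.52×10^7)^(1/4) / √(83.6) = 5772 × 62.44 / 9.143 = 3.942×10^4 K.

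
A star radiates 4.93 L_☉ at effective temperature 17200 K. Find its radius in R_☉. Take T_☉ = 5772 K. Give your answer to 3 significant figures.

0.250 R_☉

R/R_☉ = √(L/L_☉) / (T/T_☉)² = √(4.93) / (2.980)²
       = 2.220 / 8.880 = 0.2500.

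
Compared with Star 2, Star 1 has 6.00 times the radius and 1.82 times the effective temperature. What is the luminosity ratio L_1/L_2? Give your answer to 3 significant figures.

395

From the Stefan–Boltzmann law, L ∝ R²T⁴, so
L_1/L_2 = (R_1/R_2)² (T_1/T_2)⁴ = (6.00)² × (1.82)⁴ = 36.00 × 10.97 = 395.0.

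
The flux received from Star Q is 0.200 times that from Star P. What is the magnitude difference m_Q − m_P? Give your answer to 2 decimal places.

m_Q − m_P = −2.5 log₁₀(F_Q/F_P) = −2.5 log₁₀(0.200) = −2.5 × (-0.699) = 1.747.

1.75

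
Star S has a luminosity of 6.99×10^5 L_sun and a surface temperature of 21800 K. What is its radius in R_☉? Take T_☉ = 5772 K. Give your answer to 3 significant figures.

R/R_☉ = √(L/L_☉) / (T/T_☉)² = √(6.99×10^5) / (3.777)²
       = 836.1 / 14.26 = 58.61.

58.6 R_☉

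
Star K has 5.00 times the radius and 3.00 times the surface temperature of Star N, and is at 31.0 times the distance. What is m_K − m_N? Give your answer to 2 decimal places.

-0.81

L_K/L_N = (5.00)²(3.00)⁴ = 2025.
F_K/F_N = (L_K/L_N)/(d_K/d_N)² = 2025/961.0 = 2.107.
m_K − m_N = −2.5 log₁₀(2.107) = -0.81.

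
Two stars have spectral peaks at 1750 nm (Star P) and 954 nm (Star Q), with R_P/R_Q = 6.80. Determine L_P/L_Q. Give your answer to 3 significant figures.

Wien's law gives T ∝ 1/λ_max, so T_P/T_Q = λ_Q/λ_P = 954/1750 = 0.5451.
Then L ∝ R²T⁴ gives L_P/L_Q = (6.80)² × (0.5451)⁴ = 46.24 × 0.08832 = 4.084.

4.08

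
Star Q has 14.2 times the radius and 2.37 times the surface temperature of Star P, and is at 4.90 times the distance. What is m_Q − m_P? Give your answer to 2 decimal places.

L_Q/L_P = (14.2)²(2.37)⁴ = 6362.
F_Q/F_P = (L_Q/L_P)/(d_Q/d_P)² = 6362/24.01 = 265.0.
m_Q − m_P = −2.5 log₁₀(265.0) = -6.06.

-6.06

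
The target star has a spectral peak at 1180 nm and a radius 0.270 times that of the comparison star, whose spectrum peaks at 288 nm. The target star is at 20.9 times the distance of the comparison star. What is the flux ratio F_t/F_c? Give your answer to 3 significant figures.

5.92×10^-7

Wien's law: T_t/T_c = λ_c/λ_t = 288/1180 = 0.2441.
L_t/L_c = (R_t/R_c)²(T_t/T_c)⁴ = (0.270)²(0.2441)⁴ = 2.587×10^-4.
F_t/F_c = (L_t/L_c)/(d_t/d_c)² = 2.587×10^-4/(20.9)² = 5.922×10^-7.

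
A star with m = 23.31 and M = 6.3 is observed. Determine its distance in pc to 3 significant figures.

2.52×10^4 pc

m − M = 5 log₁₀(d/10 pc)
23.31 − (6.3) = 17.01 = 5 log₁₀(d/10)
d = 10 × 10^(17.01/5) = 10 × 10^3.402 = 2.523×10^4 pc.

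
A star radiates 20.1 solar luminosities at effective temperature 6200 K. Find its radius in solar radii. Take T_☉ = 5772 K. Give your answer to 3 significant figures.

R/R_☉ = √(L/L_☉) / (T/T_☉)² = √(20.1) / (1.074)²
       = 4.483 / 1.154 = 3.886.

3.89 solar radii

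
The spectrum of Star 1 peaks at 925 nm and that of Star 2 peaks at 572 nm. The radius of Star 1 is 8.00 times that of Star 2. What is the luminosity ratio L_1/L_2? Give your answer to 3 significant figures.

Wien's law gives T ∝ 1/λ_max, so T_1/T_2 = λ_2/λ_1 = 572/925 = 0.6184.
Then L ∝ R²T⁴ gives L_1/L_2 = (8.00)² × (0.6184)⁴ = 64.00 × 0.1462 = 9.358.

9.36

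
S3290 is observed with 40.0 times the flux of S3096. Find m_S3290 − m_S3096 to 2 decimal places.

m_S3290 − m_S3096 = −2.5 log₁₀(F_S3290/F_S3096) = −2.5 log₁₀(40.0) = −2.5 × (1.602) = -4.005.

-4.01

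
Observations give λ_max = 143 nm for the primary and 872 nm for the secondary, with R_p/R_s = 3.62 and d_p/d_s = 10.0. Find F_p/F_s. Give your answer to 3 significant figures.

181

Wien's law: T_p/T_s = λ_s/λ_p = 872/143 = 6.098.
L_p/L_s = (R_p/R_s)²(T_p/T_s)⁴ = (3.62)²(6.098)⁴ = 1.812×10^4.
F_p/F_s = (L_p/L_s)/(d_p/d_s)² = 1.812×10^4/(10.0)² = 181.2.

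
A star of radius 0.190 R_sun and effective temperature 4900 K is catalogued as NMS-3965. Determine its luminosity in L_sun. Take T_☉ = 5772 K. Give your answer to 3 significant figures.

0.0187 L_sun

L/L_☉ = (R/R_☉)² (T/T_☉)⁴ = (0.190)² × (4900/5772)⁴
       = 0.03610 × (0.8489)⁴ = 0.03610 × 0.5194 = 0.01875.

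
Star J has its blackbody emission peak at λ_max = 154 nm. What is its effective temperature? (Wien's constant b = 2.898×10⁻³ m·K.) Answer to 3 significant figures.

1.88×10^4 K

T = b/λ_max = 2.898×10⁻³ / (154×10⁻⁹) = 1.882×10^4 K.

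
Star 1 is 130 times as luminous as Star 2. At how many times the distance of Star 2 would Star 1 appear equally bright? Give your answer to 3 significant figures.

Equal flux requires L_1/d_1² = L_2/d_2², so d_1/d_2 = √(L_1/L_2)
= √(130) = 11.40.

11.4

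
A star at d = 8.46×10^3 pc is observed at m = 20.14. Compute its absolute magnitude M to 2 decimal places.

M = m − 5 log₁₀(d/10 pc) = 20.14 − 5 log₁₀(8.46×10^3/10)
  = 20.14 − 5 × 2.927 = 20.14 − 14.64 = 5.50.

5.50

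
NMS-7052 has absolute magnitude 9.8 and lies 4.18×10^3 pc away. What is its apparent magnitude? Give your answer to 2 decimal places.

22.91

m = M + 5 log₁₀(d/10 pc) = 9.8 + 5 log₁₀(4.18×10^3/10)
  = 9.8 + 5 × 2.621 = 9.8 + 13.11 = 22.91.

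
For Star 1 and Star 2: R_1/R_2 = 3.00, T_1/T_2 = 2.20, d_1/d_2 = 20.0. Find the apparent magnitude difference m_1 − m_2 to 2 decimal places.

0.70

L_1/L_2 = (3.00)²(2.20)⁴ = 210.8.
F_1/F_2 = (L_1/L_2)/(d_1/d_2)² = 210.8/400.0 = 0.5271.
m_1 − m_2 = −2.5 log₁₀(0.5271) = 0.70.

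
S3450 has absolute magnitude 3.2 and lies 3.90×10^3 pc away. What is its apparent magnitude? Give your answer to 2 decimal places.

m = M + 5 log₁₀(d/10 pc) = 3.2 + 5 log₁₀(3.90×10^3/10)
  = 3.2 + 5 × 2.591 = 3.2 + 12.96 = 16.16.

16.16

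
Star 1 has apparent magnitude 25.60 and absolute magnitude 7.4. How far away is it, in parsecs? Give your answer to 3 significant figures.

m − M = 5 log₁₀(d/10 pc)
25.60 − (7.4) = 18.20 = 5 log₁₀(d/10)
d = 10 × 10^(18.20/5) = 10 × 10^3.640 = 4.365×10^4 pc.

4.37×10^4 pc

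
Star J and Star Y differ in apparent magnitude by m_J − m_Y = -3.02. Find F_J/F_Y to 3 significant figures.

F_J/F_Y = 10^(−(m_J − m_Y)/2.5) = 10^(3.02/2.5) = 10^1.208 = 16.14.

16.1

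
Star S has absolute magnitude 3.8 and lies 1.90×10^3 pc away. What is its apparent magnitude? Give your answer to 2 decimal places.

m = M + 5 log₁₀(d/10 pc) = 3.8 + 5 log₁₀(1.90×10^3/10)
  = 3.8 + 5 × 2.279 = 3.8 + 11.39 = 15.19.

15.19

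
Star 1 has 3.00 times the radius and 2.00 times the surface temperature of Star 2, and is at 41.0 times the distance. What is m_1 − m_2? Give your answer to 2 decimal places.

2.67

L_1/L_2 = (3.00)²(2.00)⁴ = 144.0.
F_1/F_2 = (L_1/L_2)/(d_1/d_2)² = 144.0/1681 = 0.08566.
m_1 − m_2 = −2.5 log₁₀(0.08566) = 2.67.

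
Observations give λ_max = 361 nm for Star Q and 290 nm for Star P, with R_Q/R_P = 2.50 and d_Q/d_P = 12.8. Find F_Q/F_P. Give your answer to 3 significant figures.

0.0159

Wien's law: T_Q/T_P = λ_P/λ_Q = 290/361 = 0.8033.
L_Q/L_P = (R_Q/R_P)²(T_Q/T_P)⁴ = (2.50)²(0.8033)⁴ = 2.603.
F_Q/F_P = (L_Q/L_P)/(d_Q/d_P)² = 2.603/(12.8)² = 0.01589.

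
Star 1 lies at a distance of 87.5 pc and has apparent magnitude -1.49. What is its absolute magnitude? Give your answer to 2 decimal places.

M = m − 5 log₁₀(d/10 pc) = -1.49 − 5 log₁₀(87.5/10)
  = -1.49 − 5 × 0.942 = -1.49 − 4.71 = -6.20.

-6.20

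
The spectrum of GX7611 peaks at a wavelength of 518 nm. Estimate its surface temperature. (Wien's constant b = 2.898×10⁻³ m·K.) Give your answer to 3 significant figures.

T = b/λ_max = 2.898×10⁻³ / (518×10⁻⁹) = 5595 K.

5.59×10^3 K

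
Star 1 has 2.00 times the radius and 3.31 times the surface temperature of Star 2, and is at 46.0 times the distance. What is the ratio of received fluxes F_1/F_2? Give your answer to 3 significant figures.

0.227

L_1/L_2 = (R_1/R_2)²(T_1/T_2)⁴ = (2.00)² × (3.31)⁴ = 480.1.
F_1/F_2 = (L_1/L_2)/(d_1/d_2)² = 480.1 / (46.0)² = 0.2269.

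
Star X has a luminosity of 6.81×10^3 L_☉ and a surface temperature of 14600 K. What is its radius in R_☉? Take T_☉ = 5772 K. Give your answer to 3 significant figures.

12.9 R_☉

R/R_☉ = √(L/L_☉) / (T/T_☉)² = √(6.81×10^3) / (2.529)²
       = 82.52 / 6.398 = 12.90.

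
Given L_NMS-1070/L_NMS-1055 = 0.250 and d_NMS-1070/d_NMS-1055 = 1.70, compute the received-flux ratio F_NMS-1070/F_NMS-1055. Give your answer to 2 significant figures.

0.087

F = L/(4πd²), so F_NMS-1070/F_NMS-1055 = (L_NMS-1070/L_NMS-1055) / (d_NMS-1070/d_NMS-1055)²
= 0.250 / (1.70)² = 0.250 / 2.890 = 0.08651.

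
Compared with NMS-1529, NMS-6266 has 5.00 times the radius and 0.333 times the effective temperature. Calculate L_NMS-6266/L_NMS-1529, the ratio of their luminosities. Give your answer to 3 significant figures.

From the Stefan–Boltzmann law, L ∝ R²T⁴, so
L_NMS-6266/L_NMS-1529 = (R_NMS-6266/R_NMS-1529)² (T_NMS-6266/T_NMS-1529)⁴ = (5.00)² × (0.333)⁴ = 25.00 × 0.01230 = 0.3074.

0.307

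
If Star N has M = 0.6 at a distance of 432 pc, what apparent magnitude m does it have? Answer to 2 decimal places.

m = M + 5 log₁₀(d/10 pc) = 0.6 + 5 log₁₀(432/10)
  = 0.6 + 5 × 1.635 = 0.6 + 8.18 = 8.78.

8.78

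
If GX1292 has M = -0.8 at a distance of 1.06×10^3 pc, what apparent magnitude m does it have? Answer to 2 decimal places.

9.33

m = M + 5 log₁₀(d/10 pc) = -0.8 + 5 log₁₀(1.06×10^3/10)
  = -0.8 + 5 × 2.025 = -0.8 + 10.13 = 9.33.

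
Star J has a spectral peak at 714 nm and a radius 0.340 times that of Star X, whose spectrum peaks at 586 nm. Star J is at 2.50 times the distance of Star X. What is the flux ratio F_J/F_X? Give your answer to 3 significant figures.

Wien's law: T_J/T_X = λ_X/λ_J = 586/714 = 0.8207.
L_J/L_X = (R_J/R_X)²(T_J/T_X)⁴ = (0.340)²(0.8207)⁴ = 0.05245.
F_J/F_X = (L_J/L_X)/(d_J/d_X)² = 0.05245/(2.50)² = 0.008392.

0.00839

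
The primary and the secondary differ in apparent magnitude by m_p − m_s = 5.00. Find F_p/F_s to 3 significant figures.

0.0100

F_p/F_s = 10^(−(m_p − m_s)/2.5) = 10^(-5.00/2.5) = 10^-2.000 = 0.01000.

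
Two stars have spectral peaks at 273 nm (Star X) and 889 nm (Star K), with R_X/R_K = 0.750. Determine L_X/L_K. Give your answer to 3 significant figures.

63.3

Wien's law gives T ∝ 1/λ_max, so T_X/T_K = λ_K/λ_X = 889/273 = 3.256.
Then L ∝ R²T⁴ gives L_X/L_K = (0.750)² × (3.256)⁴ = 0.5625 × 112.4 = 63.25.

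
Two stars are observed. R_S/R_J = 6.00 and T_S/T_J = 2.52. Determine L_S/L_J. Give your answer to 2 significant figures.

1.5×10^3

From the Stefan–Boltzmann law, L ∝ R²T⁴, so
L_S/L_J = (R_S/R_J)² (T_S/T_J)⁴ = (6.00)² × (2.52)⁴ = 36.00 × 40.33 = 1452.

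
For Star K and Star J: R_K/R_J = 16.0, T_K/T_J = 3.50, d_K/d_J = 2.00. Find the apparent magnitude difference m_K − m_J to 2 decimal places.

-9.96

L_K/L_J = (16.0)²(3.50)⁴ = 3.842×10^4.
F_K/F_J = (L_K/L_J)/(d_K/d_J)² = 3.842×10^4/4.000 = 9604.
m_K − m_J = −2.5 log₁₀(9604) = -9.96.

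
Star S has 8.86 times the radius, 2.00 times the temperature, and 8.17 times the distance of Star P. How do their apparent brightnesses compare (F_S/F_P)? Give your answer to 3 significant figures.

L_S/L_P = (R_S/R_P)²(T_S/T_P)⁴ = (8.86)² × (2.00)⁴ = 1256.
F_S/F_P = (L_S/L_P)/(d_S/d_P)² = 1256 / (8.17)² = 18.82.

18.8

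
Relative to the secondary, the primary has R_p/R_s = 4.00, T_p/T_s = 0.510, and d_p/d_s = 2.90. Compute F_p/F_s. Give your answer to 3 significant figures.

L_p/L_s = (R_p/R_s)²(T_p/T_s)⁴ = (4.00)² × (0.510)⁴ = 1.082.
F_p/F_s = (L_p/L_s)/(d_p/d_s)² = 1.082 / (2.90)² = 0.1287.

0.129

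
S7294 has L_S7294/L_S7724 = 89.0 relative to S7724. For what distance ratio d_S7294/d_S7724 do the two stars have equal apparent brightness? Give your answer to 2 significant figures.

9.4

Equal flux requires L_S7294/d_S7294² = L_S7724/d_S7724², so d_S7294/d_S7724 = √(L_S7294/L_S7724)
= √(89.0) = 9.434.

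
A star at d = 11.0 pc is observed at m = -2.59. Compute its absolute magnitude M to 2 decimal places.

M = m − 5 log₁₀(d/10 pc) = -2.59 − 5 log₁₀(11.0/10)
  = -2.59 − 5 × 0.041 = -2.59 − 0.21 = -2.80.

-2.80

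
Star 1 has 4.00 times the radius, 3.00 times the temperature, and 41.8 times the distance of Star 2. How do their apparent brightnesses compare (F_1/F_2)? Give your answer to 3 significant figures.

0.742

L_1/L_2 = (R_1/R_2)²(T_1/T_2)⁴ = (4.00)² × (3.00)⁴ = 1296.
F_1/F_2 = (L_1/L_2)/(d_1/d_2)² = 1296 / (41.8)² = 0.7417.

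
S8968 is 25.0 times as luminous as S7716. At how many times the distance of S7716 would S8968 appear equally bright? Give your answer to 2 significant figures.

5.0

Equal flux requires L_S8968/d_S8968² = L_S7716/d_S7716², so d_S8968/d_S7716 = √(L_S8968/L_S7716)
= √(25.0) = 5.000.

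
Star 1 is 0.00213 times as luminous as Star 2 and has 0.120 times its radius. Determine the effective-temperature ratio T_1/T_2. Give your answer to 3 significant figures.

L ∝ R²T⁴ gives T ∝ (L/R²)^(1/4), so
T_1/T_2 = (0.00213 / 0.120²)^(1/4) = (0.1479)^(1/4) = 0.6202.

0.620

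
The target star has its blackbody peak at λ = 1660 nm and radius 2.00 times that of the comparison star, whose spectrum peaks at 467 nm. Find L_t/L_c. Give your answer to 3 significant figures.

0.0251

Wien's law gives T ∝ 1/λ_max, so T_t/T_c = λ_c/λ_t = 467/1660 = 0.2813.
Then L ∝ R²T⁴ gives L_t/L_c = (2.00)² × (0.2813)⁴ = 4.000 × 0.006264 = 0.02506.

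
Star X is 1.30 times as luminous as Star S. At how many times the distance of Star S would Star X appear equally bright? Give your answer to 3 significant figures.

Equal flux requires L_X/d_X² = L_S/d_S², so d_X/d_S = √(L_X/L_S)
= √(1.30) = 1.140.

1.14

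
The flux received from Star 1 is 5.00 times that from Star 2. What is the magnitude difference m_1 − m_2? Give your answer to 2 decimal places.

m_1 − m_2 = −2.5 log₁₀(F_1/F_2) = −2.5 log₁₀(5.00) = −2.5 × (0.699) = -1.747.

-1.75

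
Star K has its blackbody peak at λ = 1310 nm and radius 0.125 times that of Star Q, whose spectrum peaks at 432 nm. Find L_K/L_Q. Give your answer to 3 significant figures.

Wien's law gives T ∝ 1/λ_max, so T_K/T_Q = λ_Q/λ_K = 432/1310 = 0.3298.
Then L ∝ R²T⁴ gives L_K/L_Q = (0.125)² × (0.3298)⁴ = 0.01562 × 0.01183 = 1.848×10^-4.

1.85×10^-4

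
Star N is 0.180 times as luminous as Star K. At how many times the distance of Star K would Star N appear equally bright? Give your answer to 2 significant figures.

Equal flux requires L_N/d_N² = L_K/d_K², so d_N/d_K = √(L_N/L_K)
= √(0.180) = 0.4243.

0.42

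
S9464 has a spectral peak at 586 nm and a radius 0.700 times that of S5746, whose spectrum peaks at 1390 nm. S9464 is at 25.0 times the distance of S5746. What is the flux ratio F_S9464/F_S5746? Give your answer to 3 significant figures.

0.0248

Wien's law: T_S9464/T_S5746 = λ_S5746/λ_S9464 = 1390/586 = 2.372.
L_S9464/L_S5746 = (R_S9464/R_S5746)²(T_S9464/T_S5746)⁴ = (0.700)²(2.372)⁴ = 15.51.
F_S9464/F_S5746 = (L_S9464/L_S5746)/(d_S9464/d_S5746)² = 15.51/(25.0)² = 0.02482.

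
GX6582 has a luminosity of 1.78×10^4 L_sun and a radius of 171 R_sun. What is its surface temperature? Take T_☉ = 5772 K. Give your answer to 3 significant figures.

5.10×10^3 K

T/T_☉ = (L/L_☉)^(1/4) / (R/R_☉)^(1/2)
T = 5772 × (1.78×10^4)^(1/4) / √(171) = 5772 × 11.55 / 13.08 = 5098 K.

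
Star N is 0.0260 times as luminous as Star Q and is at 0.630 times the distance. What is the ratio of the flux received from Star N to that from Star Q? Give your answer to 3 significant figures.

0.0655

F = L/(4πd²), so F_N/F_Q = (L_N/L_Q) / (d_N/d_Q)²
= 0.0260 / (0.630)² = 0.0260 / 0.3969 = 0.06551.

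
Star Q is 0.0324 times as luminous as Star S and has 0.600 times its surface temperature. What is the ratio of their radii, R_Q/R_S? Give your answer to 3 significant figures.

L ∝ R²T⁴ gives R ∝ √L / T², so
R_Q/R_S = √(0.0324) / (0.600)² = 0.1800 / 0.3600 = 0.5000.

0.500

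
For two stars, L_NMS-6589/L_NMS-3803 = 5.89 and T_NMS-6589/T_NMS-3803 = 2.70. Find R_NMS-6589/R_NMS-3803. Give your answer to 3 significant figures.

0.333

L ∝ R²T⁴ gives R ∝ √L / T², so
R_NMS-6589/R_NMS-3803 = √(5.89) / (2.70)² = 2.427 / 7.290 = 0.3329.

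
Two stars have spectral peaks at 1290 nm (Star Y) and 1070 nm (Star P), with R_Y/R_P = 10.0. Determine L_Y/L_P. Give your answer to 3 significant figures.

47.3

Wien's law gives T ∝ 1/λ_max, so T_Y/T_P = λ_P/λ_Y = 1070/1290 = 0.8295.
Then L ∝ R²T⁴ gives L_Y/L_P = (10.0)² × (0.8295)⁴ = 100.0 × 0.4733 = 47.33.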